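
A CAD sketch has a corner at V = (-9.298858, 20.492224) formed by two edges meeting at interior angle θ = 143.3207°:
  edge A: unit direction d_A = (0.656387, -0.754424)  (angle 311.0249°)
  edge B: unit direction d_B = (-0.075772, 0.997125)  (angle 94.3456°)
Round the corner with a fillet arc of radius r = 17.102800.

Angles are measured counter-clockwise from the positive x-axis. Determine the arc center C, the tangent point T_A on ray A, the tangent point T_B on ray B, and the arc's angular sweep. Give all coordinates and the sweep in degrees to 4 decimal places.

bisector direction at 22.6852° = (0.922637,0.385669)
center distance |VC| = r/sin(θ/2) = 17.102800/sin(71.6603°) = 18.017969
C = V + |VC|·bis = (7.3252,27.4412)
T_A = V + ((C−V)·d_A)·d_A = V + 5.6693·d_A = (-5.5776,16.2151)
T_B = V + ((C−V)·d_B)·d_B = V + 5.6693·d_B = (-9.7284,26.1453)
sweep = 180° − θ = 36.6793°

center=(7.3252,27.4412) T_A=(-5.5776,16.2151) T_B=(-9.7284,26.1453) sweep=36.6793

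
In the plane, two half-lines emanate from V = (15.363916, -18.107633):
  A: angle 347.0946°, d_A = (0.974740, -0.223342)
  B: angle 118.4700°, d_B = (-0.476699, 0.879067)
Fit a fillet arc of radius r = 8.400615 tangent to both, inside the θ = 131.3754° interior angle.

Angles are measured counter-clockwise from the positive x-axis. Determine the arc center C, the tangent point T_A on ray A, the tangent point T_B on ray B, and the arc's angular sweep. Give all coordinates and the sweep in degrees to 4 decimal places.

center=(20.9395,-10.7668) T_A=(19.0632,-18.9553) T_B=(13.5548,-14.7714) sweep=48.6246

bisector direction at 52.7823° = (0.604845,0.796343)
center distance |VC| = r/sin(θ/2) = 8.400615/sin(65.6877°) = 9.218125
C = V + |VC|·bis = (20.9395,-10.7668)
T_A = V + ((C−V)·d_A)·d_A = V + 3.7952·d_A = (19.0632,-18.9553)
T_B = V + ((C−V)·d_B)·d_B = V + 3.7952·d_B = (13.5548,-14.7714)
sweep = 180° − θ = 48.6246°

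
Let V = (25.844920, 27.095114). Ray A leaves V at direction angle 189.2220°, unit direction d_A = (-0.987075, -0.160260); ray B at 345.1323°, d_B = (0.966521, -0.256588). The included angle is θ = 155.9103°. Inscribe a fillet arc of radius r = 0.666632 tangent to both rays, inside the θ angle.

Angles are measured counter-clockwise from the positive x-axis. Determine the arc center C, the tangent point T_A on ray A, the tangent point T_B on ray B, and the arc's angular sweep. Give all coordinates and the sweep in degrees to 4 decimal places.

center=(25.8114,26.4143) T_A=(25.7045,27.0723) T_B=(25.9824,27.0586) sweep=24.0897

bisector direction at 267.1771° = (-0.049248,-0.998787)
center distance |VC| = r/sin(θ/2) = 0.666632/sin(77.9552°) = 0.681639
C = V + |VC|·bis = (25.8114,26.4143)
T_A = V + ((C−V)·d_A)·d_A = V + 0.1422·d_A = (25.7045,27.0723)
T_B = V + ((C−V)·d_B)·d_B = V + 0.1422·d_B = (25.9824,27.0586)
sweep = 180° − θ = 24.0897°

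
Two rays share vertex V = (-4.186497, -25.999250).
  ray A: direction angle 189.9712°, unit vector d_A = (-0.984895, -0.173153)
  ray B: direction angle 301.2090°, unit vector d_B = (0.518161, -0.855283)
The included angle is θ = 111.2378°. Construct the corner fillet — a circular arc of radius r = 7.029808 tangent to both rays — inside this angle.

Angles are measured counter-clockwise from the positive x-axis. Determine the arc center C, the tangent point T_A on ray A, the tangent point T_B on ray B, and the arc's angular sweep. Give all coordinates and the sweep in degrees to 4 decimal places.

bisector direction at 245.5901° = (-0.413262,-0.910612)
center distance |VC| = r/sin(θ/2) = 7.029808/sin(55.6189°) = 8.517884
C = V + |VC|·bis = (-7.7066,-33.7557)
T_A = V + ((C−V)·d_A)·d_A = V + 4.8100·d_A = (-8.9238,-26.8321)
T_B = V + ((C−V)·d_B)·d_B = V + 4.8100·d_B = (-1.6941,-30.1132)
sweep = 180° − θ = 68.7622°

center=(-7.7066,-33.7557) T_A=(-8.9238,-26.8321) T_B=(-1.6941,-30.1132) sweep=68.7622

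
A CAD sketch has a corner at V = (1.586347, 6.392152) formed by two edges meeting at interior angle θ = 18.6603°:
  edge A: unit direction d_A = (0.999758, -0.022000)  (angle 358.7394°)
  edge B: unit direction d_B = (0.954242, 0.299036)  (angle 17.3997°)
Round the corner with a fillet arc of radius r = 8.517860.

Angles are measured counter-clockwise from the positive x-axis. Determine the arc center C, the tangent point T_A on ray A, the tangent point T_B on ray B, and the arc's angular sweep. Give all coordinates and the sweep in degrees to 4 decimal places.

center=(53.6056,13.7674) T_A=(53.4182,5.2516) T_B=(51.0584,21.8955) sweep=161.3397

bisector direction at 8.0695° = (0.990098,0.140375)
center distance |VC| = r/sin(θ/2) = 8.517860/sin(9.3301°) = 52.539460
C = V + |VC|·bis = (53.6056,13.7674)
T_A = V + ((C−V)·d_A)·d_A = V + 51.8444·d_A = (53.4182,5.2516)
T_B = V + ((C−V)·d_B)·d_B = V + 51.8444·d_B = (51.0584,21.8955)
sweep = 180° − θ = 161.3397°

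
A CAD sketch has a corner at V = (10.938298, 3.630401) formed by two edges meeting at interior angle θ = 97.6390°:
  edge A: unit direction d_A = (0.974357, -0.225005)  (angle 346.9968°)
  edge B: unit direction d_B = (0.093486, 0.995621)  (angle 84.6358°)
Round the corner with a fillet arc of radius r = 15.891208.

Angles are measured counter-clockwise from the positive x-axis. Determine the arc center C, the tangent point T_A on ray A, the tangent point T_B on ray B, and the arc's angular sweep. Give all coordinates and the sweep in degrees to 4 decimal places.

bisector direction at 35.8163° = (0.810897,0.585188)
center distance |VC| = r/sin(θ/2) = 15.891208/sin(48.8195°) = 21.113983
C = V + |VC|·bis = (28.0596,15.9861)
T_A = V + ((C−V)·d_A)·d_A = V + 13.9022·d_A = (24.4840,0.5023)
T_B = V + ((C−V)·d_B)·d_B = V + 13.9022·d_B = (12.2380,17.4717)
sweep = 180° − θ = 82.3610°

center=(28.0596,15.9861) T_A=(24.4840,0.5023) T_B=(12.2380,17.4717) sweep=82.3610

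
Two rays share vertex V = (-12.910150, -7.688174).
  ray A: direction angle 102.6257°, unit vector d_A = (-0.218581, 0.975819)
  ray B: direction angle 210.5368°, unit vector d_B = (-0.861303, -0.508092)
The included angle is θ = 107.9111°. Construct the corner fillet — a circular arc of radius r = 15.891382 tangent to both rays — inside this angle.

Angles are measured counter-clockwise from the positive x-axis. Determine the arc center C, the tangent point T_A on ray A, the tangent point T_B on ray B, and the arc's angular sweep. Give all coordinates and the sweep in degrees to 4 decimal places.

center=(-30.9451,0.1232) T_A=(-15.4380,3.5968) T_B=(-22.8708,-13.5641) sweep=72.0889

bisector direction at 156.5812° = (-0.917625,0.397448)
center distance |VC| = r/sin(θ/2) = 15.891382/sin(53.9556°) = 19.653912
C = V + |VC|·bis = (-30.9451,0.1232)
T_A = V + ((C−V)·d_A)·d_A = V + 11.5646·d_A = (-15.4380,3.5968)
T_B = V + ((C−V)·d_B)·d_B = V + 11.5646·d_B = (-22.8708,-13.5641)
sweep = 180° − θ = 72.0889°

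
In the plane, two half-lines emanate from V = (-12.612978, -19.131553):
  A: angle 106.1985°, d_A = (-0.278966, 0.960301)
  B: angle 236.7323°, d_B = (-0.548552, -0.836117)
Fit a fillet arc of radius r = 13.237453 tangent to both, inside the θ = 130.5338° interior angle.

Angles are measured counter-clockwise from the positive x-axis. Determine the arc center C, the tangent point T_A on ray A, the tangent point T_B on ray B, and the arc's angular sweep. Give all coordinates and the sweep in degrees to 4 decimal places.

bisector direction at 171.4654° = (-0.988926,0.148407)
center distance |VC| = r/sin(θ/2) = 13.237453/sin(65.2669°) = 14.574413
C = V + |VC|·bis = (-27.0260,-16.9686)
T_A = V + ((C−V)·d_A)·d_A = V + 6.0978·d_A = (-14.3141,-13.2758)
T_B = V + ((C−V)·d_B)·d_B = V + 6.0978·d_B = (-15.9579,-24.2300)
sweep = 180° − θ = 49.4662°

center=(-27.0260,-16.9686) T_A=(-14.3141,-13.2758) T_B=(-15.9579,-24.2300) sweep=49.4662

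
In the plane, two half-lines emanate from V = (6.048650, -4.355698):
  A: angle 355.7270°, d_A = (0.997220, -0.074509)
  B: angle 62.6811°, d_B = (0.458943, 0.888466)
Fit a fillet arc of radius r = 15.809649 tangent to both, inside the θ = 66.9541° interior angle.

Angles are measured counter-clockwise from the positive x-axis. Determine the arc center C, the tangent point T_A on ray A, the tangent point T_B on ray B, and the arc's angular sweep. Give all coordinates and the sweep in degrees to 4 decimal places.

center=(31.0667,9.6288) T_A=(29.8888,-6.1369) T_B=(17.0204,16.8845) sweep=113.0459

bisector direction at 29.2040° = (0.872888,0.487921)
center distance |VC| = r/sin(θ/2) = 15.809649/sin(33.4770°) = 28.661286
C = V + |VC|·bis = (31.0667,9.6288)
T_A = V + ((C−V)·d_A)·d_A = V + 23.9066·d_A = (29.8888,-6.1369)
T_B = V + ((C−V)·d_B)·d_B = V + 23.9066·d_B = (17.0204,16.8845)
sweep = 180° − θ = 113.0459°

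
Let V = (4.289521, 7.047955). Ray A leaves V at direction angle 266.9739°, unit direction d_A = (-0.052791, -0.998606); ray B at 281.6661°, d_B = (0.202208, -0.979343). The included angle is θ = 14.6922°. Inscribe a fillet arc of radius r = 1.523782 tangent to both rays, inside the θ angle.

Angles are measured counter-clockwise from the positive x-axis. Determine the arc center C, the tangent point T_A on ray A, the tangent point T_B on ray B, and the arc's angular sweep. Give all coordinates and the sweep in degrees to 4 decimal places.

bisector direction at 274.3200° = (0.075327,-0.997159)
center distance |VC| = r/sin(θ/2) = 1.523782/sin(7.3461°) = 11.917335
C = V + |VC|·bis = (5.1872,-4.8355)
T_A = V + ((C−V)·d_A)·d_A = V + 11.8195·d_A = (3.6656,-4.7551)
T_B = V + ((C−V)·d_B)·d_B = V + 11.8195·d_B = (6.6795,-4.5274)
sweep = 180° − θ = 165.3078°

center=(5.1872,-4.8355) T_A=(3.6656,-4.7551) T_B=(6.6795,-4.5274) sweep=165.3078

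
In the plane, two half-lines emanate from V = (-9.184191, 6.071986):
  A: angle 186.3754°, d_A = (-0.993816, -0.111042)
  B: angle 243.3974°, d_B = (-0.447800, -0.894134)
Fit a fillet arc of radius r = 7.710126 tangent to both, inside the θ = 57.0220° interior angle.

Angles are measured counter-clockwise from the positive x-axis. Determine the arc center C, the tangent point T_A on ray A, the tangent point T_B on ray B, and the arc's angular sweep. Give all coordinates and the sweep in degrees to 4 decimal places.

bisector direction at 214.8864° = (-0.820288,-0.571951)
center distance |VC| = r/sin(θ/2) = 7.710126/sin(28.5110°) = 16.152697
C = V + |VC|·bis = (-22.4340,-3.1666)
T_A = V + ((C−V)·d_A)·d_A = V + 14.1938·d_A = (-23.2902,4.4959)
T_B = V + ((C−V)·d_B)·d_B = V + 14.1938·d_B = (-15.5402,-6.6192)
sweep = 180° − θ = 122.9780°

center=(-22.4340,-3.1666) T_A=(-23.2902,4.4959) T_B=(-15.5402,-6.6192) sweep=122.9780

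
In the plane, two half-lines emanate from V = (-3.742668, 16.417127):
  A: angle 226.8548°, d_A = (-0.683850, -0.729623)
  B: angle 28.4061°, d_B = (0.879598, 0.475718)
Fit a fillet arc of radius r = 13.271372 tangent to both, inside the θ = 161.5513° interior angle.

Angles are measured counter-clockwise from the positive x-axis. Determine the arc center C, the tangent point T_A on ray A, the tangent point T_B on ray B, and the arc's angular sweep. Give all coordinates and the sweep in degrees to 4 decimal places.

center=(4.4665,5.7690) T_A=(-5.2166,14.8446) T_B=(-1.8469,17.4424) sweep=18.4487

bisector direction at 307.6304° = (0.610566,-0.791965)
center distance |VC| = r/sin(θ/2) = 13.271372/sin(80.7756°) = 13.445243
C = V + |VC|·bis = (4.4665,5.7690)
T_A = V + ((C−V)·d_A)·d_A = V + 2.1553·d_A = (-5.2166,14.8446)
T_B = V + ((C−V)·d_B)·d_B = V + 2.1553·d_B = (-1.8469,17.4424)
sweep = 180° − θ = 18.4487°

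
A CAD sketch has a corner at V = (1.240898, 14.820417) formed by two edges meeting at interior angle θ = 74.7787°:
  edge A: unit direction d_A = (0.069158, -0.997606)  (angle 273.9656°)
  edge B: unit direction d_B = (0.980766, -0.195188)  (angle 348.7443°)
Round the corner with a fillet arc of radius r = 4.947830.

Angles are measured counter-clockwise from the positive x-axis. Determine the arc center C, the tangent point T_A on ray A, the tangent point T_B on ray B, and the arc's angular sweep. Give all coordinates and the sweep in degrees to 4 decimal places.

bisector direction at 311.3549° = (0.660722,-0.750631)
center distance |VC| = r/sin(θ/2) = 4.947830/sin(37.3894°) = 8.148222
C = V + |VC|·bis = (6.6246,8.7041)
T_A = V + ((C−V)·d_A)·d_A = V + 6.4740·d_A = (1.6886,8.3619)
T_B = V + ((C−V)·d_B)·d_B = V + 6.4740·d_B = (7.5904,13.5568)
sweep = 180° − θ = 105.2213°

center=(6.6246,8.7041) T_A=(1.6886,8.3619) T_B=(7.5904,13.5568) sweep=105.2213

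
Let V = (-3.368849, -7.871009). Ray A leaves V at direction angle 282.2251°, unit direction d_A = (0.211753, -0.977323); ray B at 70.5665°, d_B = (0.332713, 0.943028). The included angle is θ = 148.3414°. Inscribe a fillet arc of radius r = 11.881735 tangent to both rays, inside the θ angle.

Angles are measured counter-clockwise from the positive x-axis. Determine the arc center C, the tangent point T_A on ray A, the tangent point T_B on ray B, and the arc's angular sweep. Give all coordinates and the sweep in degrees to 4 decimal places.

center=(8.9568,-8.6474) T_A=(-2.6555,-11.1634) T_B=(-2.2480,-4.6942) sweep=31.6586

bisector direction at 356.3958° = (0.998022,-0.062864)
center distance |VC| = r/sin(θ/2) = 11.881735/sin(74.1707°) = 12.350066
C = V + |VC|·bis = (8.9568,-8.6474)
T_A = V + ((C−V)·d_A)·d_A = V + 3.3688·d_A = (-2.6555,-11.1634)
T_B = V + ((C−V)·d_B)·d_B = V + 3.3688·d_B = (-2.2480,-4.6942)
sweep = 180° − θ = 31.6586°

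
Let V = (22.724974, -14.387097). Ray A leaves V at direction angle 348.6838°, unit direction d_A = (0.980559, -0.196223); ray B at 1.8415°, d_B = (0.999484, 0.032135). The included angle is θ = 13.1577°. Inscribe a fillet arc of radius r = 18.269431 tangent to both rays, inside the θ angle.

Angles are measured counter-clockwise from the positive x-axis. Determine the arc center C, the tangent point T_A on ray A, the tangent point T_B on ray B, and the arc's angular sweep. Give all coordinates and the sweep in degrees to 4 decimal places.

bisector direction at 355.2627° = (0.996584,-0.082588)
center distance |VC| = r/sin(θ/2) = 18.269431/sin(6.5789°) = 159.460233
C = V + |VC|·bis = (181.6405,-27.5566)
T_A = V + ((C−V)·d_A)·d_A = V + 158.4102·d_A = (178.0556,-45.4709)
T_B = V + ((C−V)·d_B)·d_B = V + 158.4102·d_B = (181.0534,-9.2966)
sweep = 180° − θ = 166.8423°

center=(181.6405,-27.5566) T_A=(178.0556,-45.4709) T_B=(181.0534,-9.2966) sweep=166.8423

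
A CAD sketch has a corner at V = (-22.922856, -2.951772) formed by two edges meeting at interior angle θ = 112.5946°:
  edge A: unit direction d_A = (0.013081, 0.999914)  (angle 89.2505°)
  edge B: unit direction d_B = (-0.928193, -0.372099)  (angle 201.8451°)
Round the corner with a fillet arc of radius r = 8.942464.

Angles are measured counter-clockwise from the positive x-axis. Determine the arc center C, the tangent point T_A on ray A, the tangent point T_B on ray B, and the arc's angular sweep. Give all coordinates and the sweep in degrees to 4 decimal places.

bisector direction at 145.5478° = (-0.824598,0.565718)
center distance |VC| = r/sin(θ/2) = 8.942464/sin(56.2973°) = 10.749084
C = V + |VC|·bis = (-31.7865,3.1292)
T_A = V + ((C−V)·d_A)·d_A = V + 5.9645·d_A = (-22.8448,3.0122)
T_B = V + ((C−V)·d_B)·d_B = V + 5.9645·d_B = (-28.4591,-5.1712)
sweep = 180° − θ = 67.4054°

center=(-31.7865,3.1292) T_A=(-22.8448,3.0122) T_B=(-28.4591,-5.1712) sweep=67.4054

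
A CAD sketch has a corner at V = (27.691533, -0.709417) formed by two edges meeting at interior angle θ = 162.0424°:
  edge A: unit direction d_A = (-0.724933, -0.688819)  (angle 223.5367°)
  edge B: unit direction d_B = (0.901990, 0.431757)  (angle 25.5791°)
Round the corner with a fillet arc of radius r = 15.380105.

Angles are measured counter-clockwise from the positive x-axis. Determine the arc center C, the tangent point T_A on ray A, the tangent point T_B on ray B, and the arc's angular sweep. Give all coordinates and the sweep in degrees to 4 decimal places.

center=(36.5240,-13.5329) T_A=(25.9298,-2.3833) T_B=(29.8835,0.3398) sweep=17.9576

bisector direction at 304.5579° = (0.567239,-0.823553)
center distance |VC| = r/sin(θ/2) = 15.380105/sin(81.0212°) = 15.570908
C = V + |VC|·bis = (36.5240,-13.5329)
T_A = V + ((C−V)·d_A)·d_A = V + 2.4301·d_A = (25.9298,-2.3833)
T_B = V + ((C−V)·d_B)·d_B = V + 2.4301·d_B = (29.8835,0.3398)
sweep = 180° − θ = 17.9576°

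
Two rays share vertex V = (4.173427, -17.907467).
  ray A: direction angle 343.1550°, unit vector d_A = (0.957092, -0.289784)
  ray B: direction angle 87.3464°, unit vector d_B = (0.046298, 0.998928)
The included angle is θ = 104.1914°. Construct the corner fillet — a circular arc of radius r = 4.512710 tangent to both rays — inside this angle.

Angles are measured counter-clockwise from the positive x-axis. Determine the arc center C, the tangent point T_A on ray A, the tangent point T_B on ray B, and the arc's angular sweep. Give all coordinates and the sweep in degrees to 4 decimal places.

bisector direction at 35.2507° = (0.816635,0.577155)
center distance |VC| = r/sin(θ/2) = 4.512710/sin(52.0957°) = 5.719256
C = V + |VC|·bis = (8.8440,-14.6066)
T_A = V + ((C−V)·d_A)·d_A = V + 3.5136·d_A = (7.5363,-18.9256)
T_B = V + ((C−V)·d_B)·d_B = V + 3.5136·d_B = (4.3361,-14.3976)
sweep = 180° − θ = 75.8086°

center=(8.8440,-14.6066) T_A=(7.5363,-18.9256) T_B=(4.3361,-14.3976) sweep=75.8086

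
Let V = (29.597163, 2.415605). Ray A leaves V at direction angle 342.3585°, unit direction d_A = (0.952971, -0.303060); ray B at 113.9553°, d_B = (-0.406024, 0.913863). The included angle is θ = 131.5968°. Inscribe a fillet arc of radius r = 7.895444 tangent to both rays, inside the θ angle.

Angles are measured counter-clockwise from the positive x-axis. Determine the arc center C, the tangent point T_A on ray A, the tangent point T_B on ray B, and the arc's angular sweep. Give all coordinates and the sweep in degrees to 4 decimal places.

bisector direction at 48.1569° = (0.667093,0.744974)
center distance |VC| = r/sin(θ/2) = 7.895444/sin(65.7984°) = 8.656254
C = V + |VC|·bis = (35.3717,8.8643)
T_A = V + ((C−V)·d_A)·d_A = V + 3.5486·d_A = (32.9789,1.3402)
T_B = V + ((C−V)·d_B)·d_B = V + 3.5486·d_B = (28.1563,5.6586)
sweep = 180° − θ = 48.4032°

center=(35.3717,8.8643) T_A=(32.9789,1.3402) T_B=(28.1563,5.6586) sweep=48.4032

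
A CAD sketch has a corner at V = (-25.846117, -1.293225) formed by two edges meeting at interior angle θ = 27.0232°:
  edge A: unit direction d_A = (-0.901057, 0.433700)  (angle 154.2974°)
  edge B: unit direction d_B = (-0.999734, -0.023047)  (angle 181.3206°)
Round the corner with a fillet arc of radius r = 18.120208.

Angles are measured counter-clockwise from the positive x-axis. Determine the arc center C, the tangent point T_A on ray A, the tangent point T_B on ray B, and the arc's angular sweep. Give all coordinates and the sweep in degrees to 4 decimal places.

center=(-101.6525,15.0842) T_A=(-93.7938,31.4116) T_B=(-101.2349,-3.0312) sweep=152.9768

bisector direction at 167.8090° = (-0.977449,0.211171)
center distance |VC| = r/sin(θ/2) = 18.120208/sin(13.5116°) = 77.555365
C = V + |VC|·bis = (-101.6525,15.0842)
T_A = V + ((C−V)·d_A)·d_A = V + 75.4088·d_A = (-93.7938,31.4116)
T_B = V + ((C−V)·d_B)·d_B = V + 75.4088·d_B = (-101.2349,-3.0312)
sweep = 180° − θ = 152.9768°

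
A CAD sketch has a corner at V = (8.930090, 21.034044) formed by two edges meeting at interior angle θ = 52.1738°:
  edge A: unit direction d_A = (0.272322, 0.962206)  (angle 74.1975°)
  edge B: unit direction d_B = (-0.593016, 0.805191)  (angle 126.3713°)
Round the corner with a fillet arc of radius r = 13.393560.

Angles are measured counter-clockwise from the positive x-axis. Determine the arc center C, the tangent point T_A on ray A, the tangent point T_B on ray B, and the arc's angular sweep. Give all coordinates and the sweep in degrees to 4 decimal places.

center=(3.4922,51.0030) T_A=(16.3796,47.3557) T_B=(-7.2921,43.0604) sweep=127.8262

bisector direction at 100.2844° = (-0.178534,0.983934)
center distance |VC| = r/sin(θ/2) = 13.393560/sin(26.0869°) = 30.458334
C = V + |VC|·bis = (3.4922,51.0030)
T_A = V + ((C−V)·d_A)·d_A = V + 27.3555·d_A = (16.3796,47.3557)
T_B = V + ((C−V)·d_B)·d_B = V + 27.3555·d_B = (-7.2921,43.0604)
sweep = 180° − θ = 127.8262°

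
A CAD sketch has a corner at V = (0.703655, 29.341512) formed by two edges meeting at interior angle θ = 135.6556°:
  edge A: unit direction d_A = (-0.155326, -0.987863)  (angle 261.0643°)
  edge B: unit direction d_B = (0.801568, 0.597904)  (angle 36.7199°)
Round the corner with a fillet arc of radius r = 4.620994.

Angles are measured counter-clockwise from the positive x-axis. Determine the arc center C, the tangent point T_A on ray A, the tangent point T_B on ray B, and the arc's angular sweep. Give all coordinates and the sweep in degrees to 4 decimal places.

bisector direction at 328.8921° = (0.856196,-0.516651)
center distance |VC| = r/sin(θ/2) = 4.620994/sin(67.8278°) = 4.989984
C = V + |VC|·bis = (4.9761,26.7634)
T_A = V + ((C−V)·d_A)·d_A = V + 1.8832·d_A = (0.4111,27.4812)
T_B = V + ((C−V)·d_B)·d_B = V + 1.8832·d_B = (2.2132,30.4675)
sweep = 180° − θ = 44.3444°

center=(4.9761,26.7634) T_A=(0.4111,27.4812) T_B=(2.2132,30.4675) sweep=44.3444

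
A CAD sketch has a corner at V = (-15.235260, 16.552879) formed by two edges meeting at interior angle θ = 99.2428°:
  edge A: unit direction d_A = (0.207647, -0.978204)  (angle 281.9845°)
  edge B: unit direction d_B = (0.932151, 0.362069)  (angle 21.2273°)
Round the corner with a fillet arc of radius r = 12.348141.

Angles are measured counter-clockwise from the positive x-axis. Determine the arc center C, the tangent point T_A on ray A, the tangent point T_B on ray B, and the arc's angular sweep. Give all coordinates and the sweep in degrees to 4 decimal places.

center=(-0.9757,8.8447) T_A=(-13.0547,6.2806) T_B=(-5.4466,20.3550) sweep=80.7572

bisector direction at 331.6059° = (0.879698,-0.475534)
center distance |VC| = r/sin(θ/2) = 12.348141/sin(49.6214°) = 16.209582
C = V + |VC|·bis = (-0.9757,8.8447)
T_A = V + ((C−V)·d_A)·d_A = V + 10.5011·d_A = (-13.0547,6.2806)
T_B = V + ((C−V)·d_B)·d_B = V + 10.5011·d_B = (-5.4466,20.3550)
sweep = 180° − θ = 80.7572°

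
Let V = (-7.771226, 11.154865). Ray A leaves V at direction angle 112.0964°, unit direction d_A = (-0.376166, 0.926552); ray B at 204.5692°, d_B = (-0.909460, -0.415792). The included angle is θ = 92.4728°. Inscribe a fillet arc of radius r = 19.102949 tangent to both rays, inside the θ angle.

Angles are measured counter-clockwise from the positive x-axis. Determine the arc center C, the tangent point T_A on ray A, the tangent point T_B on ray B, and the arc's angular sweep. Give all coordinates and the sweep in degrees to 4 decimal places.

center=(-32.3534,20.9210) T_A=(-14.6535,28.1069) T_B=(-24.4105,3.5476) sweep=87.5272

bisector direction at 158.3328° = (-0.929344,0.369215)
center distance |VC| = r/sin(θ/2) = 19.102949/sin(46.2364°) = 26.451058
C = V + |VC|·bis = (-32.3534,20.9210)
T_A = V + ((C−V)·d_A)·d_A = V + 18.2958·d_A = (-14.6535,28.1069)
T_B = V + ((C−V)·d_B)·d_B = V + 18.2958·d_B = (-24.4105,3.5476)
sweep = 180° − θ = 87.5272°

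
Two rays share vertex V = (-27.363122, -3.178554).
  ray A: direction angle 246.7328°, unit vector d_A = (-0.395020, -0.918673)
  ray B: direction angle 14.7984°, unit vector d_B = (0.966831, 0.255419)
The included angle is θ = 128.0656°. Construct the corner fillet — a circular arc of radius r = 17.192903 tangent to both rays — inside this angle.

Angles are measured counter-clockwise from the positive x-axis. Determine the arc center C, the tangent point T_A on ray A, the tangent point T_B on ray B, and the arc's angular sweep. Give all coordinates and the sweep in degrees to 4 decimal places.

bisector direction at 310.7656° = (0.652966,-0.757387)
center distance |VC| = r/sin(θ/2) = 17.192903/sin(64.0328°) = 19.123521
C = V + |VC|·bis = (-14.8761,-17.6625)
T_A = V + ((C−V)·d_A)·d_A = V + 8.3734·d_A = (-30.6708,-10.8709)
T_B = V + ((C−V)·d_B)·d_B = V + 8.3734·d_B = (-19.2675,-1.0398)
sweep = 180° − θ = 51.9344°

center=(-14.8761,-17.6625) T_A=(-30.6708,-10.8709) T_B=(-19.2675,-1.0398) sweep=51.9344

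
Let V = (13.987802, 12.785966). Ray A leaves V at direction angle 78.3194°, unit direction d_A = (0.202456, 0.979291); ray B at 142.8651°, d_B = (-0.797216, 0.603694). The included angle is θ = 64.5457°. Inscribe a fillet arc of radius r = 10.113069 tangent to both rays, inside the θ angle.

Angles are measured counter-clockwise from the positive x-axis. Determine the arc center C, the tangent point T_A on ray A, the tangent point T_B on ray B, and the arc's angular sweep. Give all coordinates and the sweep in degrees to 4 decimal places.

center=(7.3263,30.5159) T_A=(17.2299,28.4684) T_B=(1.2211,22.4536) sweep=115.4543

bisector direction at 110.5923° = (-0.351715,0.936107)
center distance |VC| = r/sin(θ/2) = 10.113069/sin(32.2728°) = 18.940043
C = V + |VC|·bis = (7.3263,30.5159)
T_A = V + ((C−V)·d_A)·d_A = V + 16.0141·d_A = (17.2299,28.4684)
T_B = V + ((C−V)·d_B)·d_B = V + 16.0141·d_B = (1.2211,22.4536)
sweep = 180° − θ = 115.4543°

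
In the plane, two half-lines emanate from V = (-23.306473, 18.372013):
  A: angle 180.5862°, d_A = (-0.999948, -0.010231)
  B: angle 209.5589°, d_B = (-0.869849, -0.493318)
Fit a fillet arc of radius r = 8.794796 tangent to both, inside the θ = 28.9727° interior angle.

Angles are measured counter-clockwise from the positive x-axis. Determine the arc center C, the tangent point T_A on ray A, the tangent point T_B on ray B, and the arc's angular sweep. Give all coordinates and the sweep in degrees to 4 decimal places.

center=(-57.2551,9.2294) T_A=(-57.3451,18.0237) T_B=(-52.9165,1.5793) sweep=151.0273

bisector direction at 195.0726° = (-0.965597,-0.260042)
center distance |VC| = r/sin(θ/2) = 8.794796/sin(14.4863°) = 35.158181
C = V + |VC|·bis = (-57.2551,9.2294)
T_A = V + ((C−V)·d_A)·d_A = V + 34.0404·d_A = (-57.3451,18.0237)
T_B = V + ((C−V)·d_B)·d_B = V + 34.0404·d_B = (-52.9165,1.5793)
sweep = 180° − θ = 151.0273°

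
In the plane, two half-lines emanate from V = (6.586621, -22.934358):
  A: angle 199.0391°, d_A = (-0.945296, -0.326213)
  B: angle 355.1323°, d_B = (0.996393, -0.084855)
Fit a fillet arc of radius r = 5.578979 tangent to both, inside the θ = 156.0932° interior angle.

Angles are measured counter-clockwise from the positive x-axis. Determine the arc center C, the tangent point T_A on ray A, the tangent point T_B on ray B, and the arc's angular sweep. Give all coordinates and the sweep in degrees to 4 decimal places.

bisector direction at 277.0857° = (0.123354,-0.992363)
center distance |VC| = r/sin(θ/2) = 5.578979/sin(78.0466°) = 5.702633
C = V + |VC|·bis = (7.2901,-28.5934)
T_A = V + ((C−V)·d_A)·d_A = V + 1.1811·d_A = (5.4701,-23.3197)
T_B = V + ((C−V)·d_B)·d_B = V + 1.1811·d_B = (7.7635,-23.0346)
sweep = 180° − θ = 23.9068°

center=(7.2901,-28.5934) T_A=(5.4701,-23.3197) T_B=(7.7635,-23.0346) sweep=23.9068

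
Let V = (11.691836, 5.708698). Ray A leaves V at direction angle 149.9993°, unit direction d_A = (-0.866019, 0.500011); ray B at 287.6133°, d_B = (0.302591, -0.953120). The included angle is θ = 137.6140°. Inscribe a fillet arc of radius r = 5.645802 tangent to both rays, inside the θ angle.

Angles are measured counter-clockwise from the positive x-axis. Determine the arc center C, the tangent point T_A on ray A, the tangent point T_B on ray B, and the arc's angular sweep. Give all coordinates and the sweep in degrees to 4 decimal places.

center=(6.9731,1.9139) T_A=(9.7961,6.8033) T_B=(12.3542,3.6223) sweep=42.3860

bisector direction at 218.8063° = (-0.779269,-0.626690)
center distance |VC| = r/sin(θ/2) = 5.645802/sin(68.8070°) = 6.055337
C = V + |VC|·bis = (6.9731,1.9139)
T_A = V + ((C−V)·d_A)·d_A = V + 2.1891·d_A = (9.7961,6.8033)
T_B = V + ((C−V)·d_B)·d_B = V + 2.1891·d_B = (12.3542,3.6223)
sweep = 180° − θ = 42.3860°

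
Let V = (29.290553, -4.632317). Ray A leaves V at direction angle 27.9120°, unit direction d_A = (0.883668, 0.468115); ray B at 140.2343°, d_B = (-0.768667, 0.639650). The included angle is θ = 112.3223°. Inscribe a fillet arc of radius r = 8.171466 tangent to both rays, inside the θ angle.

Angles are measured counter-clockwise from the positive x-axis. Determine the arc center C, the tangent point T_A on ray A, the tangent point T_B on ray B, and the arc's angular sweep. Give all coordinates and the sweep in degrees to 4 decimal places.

bisector direction at 84.0731° = (0.103259,0.994655)
center distance |VC| = r/sin(θ/2) = 8.171466/sin(56.1611°) = 9.837944
C = V + |VC|·bis = (30.3064,5.1530)
T_A = V + ((C−V)·d_A)·d_A = V + 5.4783·d_A = (34.1316,-2.0678)
T_B = V + ((C−V)·d_B)·d_B = V + 5.4783·d_B = (25.0795,-1.1281)
sweep = 180° − θ = 67.6777°

center=(30.3064,5.1530) T_A=(34.1316,-2.0678) T_B=(25.0795,-1.1281) sweep=67.6777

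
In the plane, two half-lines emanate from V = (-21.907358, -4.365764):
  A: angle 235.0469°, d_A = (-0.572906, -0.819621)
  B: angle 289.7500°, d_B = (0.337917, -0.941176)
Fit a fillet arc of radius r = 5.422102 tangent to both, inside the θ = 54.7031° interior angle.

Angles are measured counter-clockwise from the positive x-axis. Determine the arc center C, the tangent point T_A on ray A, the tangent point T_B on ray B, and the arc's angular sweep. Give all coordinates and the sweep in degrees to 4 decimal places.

bisector direction at 262.3984° = (-0.132283,-0.991212)
center distance |VC| = r/sin(θ/2) = 5.422102/sin(27.3515°) = 11.801317
C = V + |VC|·bis = (-23.4685,-16.0634)
T_A = V + ((C−V)·d_A)·d_A = V + 10.4820·d_A = (-27.9125,-12.9570)
T_B = V + ((C−V)·d_B)·d_B = V + 10.4820·d_B = (-18.3653,-14.2312)
sweep = 180° − θ = 125.2969°

center=(-23.4685,-16.0634) T_A=(-27.9125,-12.9570) T_B=(-18.3653,-14.2312) sweep=125.2969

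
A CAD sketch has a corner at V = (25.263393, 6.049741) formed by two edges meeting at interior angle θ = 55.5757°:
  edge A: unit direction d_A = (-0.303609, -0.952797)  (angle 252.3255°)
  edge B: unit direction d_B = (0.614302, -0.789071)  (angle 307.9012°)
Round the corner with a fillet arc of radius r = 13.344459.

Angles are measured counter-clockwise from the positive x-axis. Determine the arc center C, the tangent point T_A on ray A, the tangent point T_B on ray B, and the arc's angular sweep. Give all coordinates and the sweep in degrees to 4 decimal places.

bisector direction at 280.1133° = (0.175596,-0.984462)
center distance |VC| = r/sin(θ/2) = 13.344459/sin(27.7878°) = 28.623952
C = V + |VC|·bis = (30.2896,-22.1295)
T_A = V + ((C−V)·d_A)·d_A = V + 25.3230·d_A = (17.5751,-18.0780)
T_B = V + ((C−V)·d_B)·d_B = V + 25.3230·d_B = (40.8194,-13.9319)
sweep = 180° − θ = 124.4243°

center=(30.2896,-22.1295) T_A=(17.5751,-18.0780) T_B=(40.8194,-13.9319) sweep=124.4243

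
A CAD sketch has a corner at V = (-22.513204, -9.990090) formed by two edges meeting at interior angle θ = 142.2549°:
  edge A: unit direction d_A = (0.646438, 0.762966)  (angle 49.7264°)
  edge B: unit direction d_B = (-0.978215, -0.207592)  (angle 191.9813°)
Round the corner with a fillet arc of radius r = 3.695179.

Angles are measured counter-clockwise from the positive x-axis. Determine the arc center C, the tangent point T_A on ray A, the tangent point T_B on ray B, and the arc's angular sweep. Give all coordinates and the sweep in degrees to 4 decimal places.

bisector direction at 120.8538° = (-0.512850,0.858478)
center distance |VC| = r/sin(θ/2) = 3.695179/sin(71.1274°) = 3.905116
C = V + |VC|·bis = (-24.5159,-6.6376)
T_A = V + ((C−V)·d_A)·d_A = V + 1.2632·d_A = (-21.6966,-9.0263)
T_B = V + ((C−V)·d_B)·d_B = V + 1.2632·d_B = (-23.7489,-10.2523)
sweep = 180° − θ = 37.7451°

center=(-24.5159,-6.6376) T_A=(-21.6966,-9.0263) T_B=(-23.7489,-10.2523) sweep=37.7451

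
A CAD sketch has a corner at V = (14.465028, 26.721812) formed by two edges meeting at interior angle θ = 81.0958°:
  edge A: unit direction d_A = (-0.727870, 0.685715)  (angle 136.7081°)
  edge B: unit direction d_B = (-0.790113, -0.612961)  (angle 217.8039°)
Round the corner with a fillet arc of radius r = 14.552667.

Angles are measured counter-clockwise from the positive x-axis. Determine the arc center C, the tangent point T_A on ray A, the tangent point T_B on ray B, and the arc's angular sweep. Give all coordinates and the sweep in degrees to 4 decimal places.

bisector direction at 177.2560° = (-0.998853,0.047874)
center distance |VC| = r/sin(θ/2) = 14.552667/sin(40.5479°) = 22.385842
C = V + |VC|·bis = (-7.8951,27.7935)
T_A = V + ((C−V)·d_A)·d_A = V + 17.0102·d_A = (2.0838,38.3859)
T_B = V + ((C−V)·d_B)·d_B = V + 17.0102·d_B = (1.0251,16.2952)
sweep = 180° − θ = 98.9042°

center=(-7.8951,27.7935) T_A=(2.0838,38.3859) T_B=(1.0251,16.2952) sweep=98.9042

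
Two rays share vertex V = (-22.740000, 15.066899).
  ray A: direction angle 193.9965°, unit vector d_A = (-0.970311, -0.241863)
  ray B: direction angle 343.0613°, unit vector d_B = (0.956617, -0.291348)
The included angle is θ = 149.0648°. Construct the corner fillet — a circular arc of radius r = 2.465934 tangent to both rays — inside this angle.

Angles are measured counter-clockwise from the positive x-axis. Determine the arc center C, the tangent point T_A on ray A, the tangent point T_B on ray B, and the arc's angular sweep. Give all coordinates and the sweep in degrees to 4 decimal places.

center=(-22.8057,12.5091) T_A=(-23.4021,14.9019) T_B=(-22.0872,14.8681) sweep=30.9352

bisector direction at 268.5289° = (-0.025673,-0.999670)
center distance |VC| = r/sin(θ/2) = 2.465934/sin(74.5324°) = 2.558603
C = V + |VC|·bis = (-22.8057,12.5091)
T_A = V + ((C−V)·d_A)·d_A = V + 0.6824·d_A = (-23.4021,14.9019)
T_B = V + ((C−V)·d_B)·d_B = V + 0.6824·d_B = (-22.0872,14.8681)
sweep = 180° − θ = 30.9352°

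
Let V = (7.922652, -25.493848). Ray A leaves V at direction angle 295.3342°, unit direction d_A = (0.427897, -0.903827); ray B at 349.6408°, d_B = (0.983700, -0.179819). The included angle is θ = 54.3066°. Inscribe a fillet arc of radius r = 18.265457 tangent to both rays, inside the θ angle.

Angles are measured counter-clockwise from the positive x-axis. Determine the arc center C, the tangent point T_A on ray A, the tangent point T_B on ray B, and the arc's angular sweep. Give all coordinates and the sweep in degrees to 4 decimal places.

center=(39.6698,-49.8653) T_A=(23.1610,-57.6810) T_B=(42.9543,-31.8976) sweep=125.6934

bisector direction at 322.4875° = (0.793221,-0.608934)
center distance |VC| = r/sin(θ/2) = 18.265457/sin(27.1533°) = 40.023103
C = V + |VC|·bis = (39.6698,-49.8653)
T_A = V + ((C−V)·d_A)·d_A = V + 35.6121·d_A = (23.1610,-57.6810)
T_B = V + ((C−V)·d_B)·d_B = V + 35.6121·d_B = (42.9543,-31.8976)
sweep = 180° − θ = 125.6934°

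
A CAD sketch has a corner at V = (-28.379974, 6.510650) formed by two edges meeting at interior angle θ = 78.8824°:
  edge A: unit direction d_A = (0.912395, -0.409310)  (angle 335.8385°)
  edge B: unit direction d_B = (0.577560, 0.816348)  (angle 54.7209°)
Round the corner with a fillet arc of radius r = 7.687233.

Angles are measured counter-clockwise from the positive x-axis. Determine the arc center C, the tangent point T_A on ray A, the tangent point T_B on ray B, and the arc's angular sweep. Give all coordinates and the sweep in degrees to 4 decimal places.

center=(-16.7073,9.6995) T_A=(-19.8537,2.6857) T_B=(-22.9827,14.1393) sweep=101.1176

bisector direction at 15.2797° = (0.964651,0.263531)
center distance |VC| = r/sin(θ/2) = 7.687233/sin(39.4412°) = 12.100429
C = V + |VC|·bis = (-16.7073,9.6995)
T_A = V + ((C−V)·d_A)·d_A = V + 9.3449·d_A = (-19.8537,2.6857)
T_B = V + ((C−V)·d_B)·d_B = V + 9.3449·d_B = (-22.9827,14.1393)
sweep = 180° − θ = 101.1176°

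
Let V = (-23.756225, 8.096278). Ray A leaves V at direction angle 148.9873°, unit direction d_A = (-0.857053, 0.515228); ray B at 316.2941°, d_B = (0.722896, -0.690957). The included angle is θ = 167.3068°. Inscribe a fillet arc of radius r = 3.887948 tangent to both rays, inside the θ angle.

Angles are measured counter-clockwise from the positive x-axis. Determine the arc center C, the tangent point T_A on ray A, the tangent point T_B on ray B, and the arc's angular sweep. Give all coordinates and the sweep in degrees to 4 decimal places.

center=(-26.1300,4.9869) T_A=(-24.1268,8.3191) T_B=(-23.4436,7.7975) sweep=12.6932

bisector direction at 232.6407° = (-0.606811,-0.794846)
center distance |VC| = r/sin(θ/2) = 3.887948/sin(83.6534°) = 3.911923
C = V + |VC|·bis = (-26.1300,4.9869)
T_A = V + ((C−V)·d_A)·d_A = V + 0.4324·d_A = (-24.1268,8.3191)
T_B = V + ((C−V)·d_B)·d_B = V + 0.4324·d_B = (-23.4436,7.7975)
sweep = 180° − θ = 12.6932°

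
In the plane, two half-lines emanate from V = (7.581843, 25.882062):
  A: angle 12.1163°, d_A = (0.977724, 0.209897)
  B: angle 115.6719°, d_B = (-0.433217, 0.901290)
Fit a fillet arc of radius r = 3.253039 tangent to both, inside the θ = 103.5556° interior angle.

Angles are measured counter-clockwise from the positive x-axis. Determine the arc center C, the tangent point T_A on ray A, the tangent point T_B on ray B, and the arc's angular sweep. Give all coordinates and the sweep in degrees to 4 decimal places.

center=(9.4039,29.6004) T_A=(10.0867,26.4198) T_B=(6.4720,28.1911) sweep=76.4444

bisector direction at 63.8941° = (0.440032,0.897982)
center distance |VC| = r/sin(θ/2) = 3.253039/sin(51.7778°) = 4.140743
C = V + |VC|·bis = (9.4039,29.6004)
T_A = V + ((C−V)·d_A)·d_A = V + 2.5619·d_A = (10.0867,26.4198)
T_B = V + ((C−V)·d_B)·d_B = V + 2.5619·d_B = (6.4720,28.1911)
sweep = 180° − θ = 76.4444°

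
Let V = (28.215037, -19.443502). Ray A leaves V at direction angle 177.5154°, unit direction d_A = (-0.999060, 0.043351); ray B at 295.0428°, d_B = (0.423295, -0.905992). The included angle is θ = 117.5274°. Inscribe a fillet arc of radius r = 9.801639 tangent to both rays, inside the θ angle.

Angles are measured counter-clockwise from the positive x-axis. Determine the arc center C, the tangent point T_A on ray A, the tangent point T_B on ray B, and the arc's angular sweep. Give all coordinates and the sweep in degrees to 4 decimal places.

center=(21.8511,-28.9782) T_A=(22.2761,-19.1858) T_B=(30.7313,-24.8292) sweep=62.4726

bisector direction at 236.2791° = (-0.555148,-0.831752)
center distance |VC| = r/sin(θ/2) = 9.801639/sin(58.7637°) = 11.463424
C = V + |VC|·bis = (21.8511,-28.9782)
T_A = V + ((C−V)·d_A)·d_A = V + 5.9446·d_A = (22.2761,-19.1858)
T_B = V + ((C−V)·d_B)·d_B = V + 5.9446·d_B = (30.7313,-24.8292)
sweep = 180° − θ = 62.4726°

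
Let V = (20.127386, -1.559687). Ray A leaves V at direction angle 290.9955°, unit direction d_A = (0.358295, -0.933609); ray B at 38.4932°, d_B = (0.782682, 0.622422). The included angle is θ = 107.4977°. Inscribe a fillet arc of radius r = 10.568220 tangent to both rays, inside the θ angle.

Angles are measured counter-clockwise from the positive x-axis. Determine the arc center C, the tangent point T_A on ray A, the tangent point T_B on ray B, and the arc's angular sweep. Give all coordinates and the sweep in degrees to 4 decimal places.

bisector direction at 344.7443° = (0.964761,-0.263126)
center distance |VC| = r/sin(θ/2) = 10.568220/sin(53.7488°) = 13.104900
C = V + |VC|·bis = (32.7705,-5.0079)
T_A = V + ((C−V)·d_A)·d_A = V + 7.7493·d_A = (22.9039,-8.7945)
T_B = V + ((C−V)·d_B)·d_B = V + 7.7493·d_B = (26.1926,3.2636)
sweep = 180° − θ = 72.5023°

center=(32.7705,-5.0079) T_A=(22.9039,-8.7945) T_B=(26.1926,3.2636) sweep=72.5023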